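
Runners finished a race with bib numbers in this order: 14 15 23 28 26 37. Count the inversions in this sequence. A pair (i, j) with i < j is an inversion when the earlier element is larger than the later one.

Sweep left to right; for each value list the smaller values that follow it:
14 → none → 0
15 → none → 0
23 → none → 0
28 → 26 → 1
26 → none → 0
37 → none → 0
Sum: 0 + 0 + 0 + 1 + 0 + 0 = 1

1 inversion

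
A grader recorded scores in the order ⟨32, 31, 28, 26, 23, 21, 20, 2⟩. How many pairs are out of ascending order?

Sweep left to right; for each value list the smaller values that follow it:
32: 7
31: 6
28: 5
26: 4
23: 3
21: 2
20: 1
2: 0
Sum: 7 + 6 + 5 + 4 + 3 + 2 + 1 + 0 = 28

28 inversions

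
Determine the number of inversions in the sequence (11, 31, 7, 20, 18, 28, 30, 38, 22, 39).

Count, for each position, how many later elements it exceeds:
11: 1
31: 6
7: 0
20: 1
18: 0
28: 1
30: 1
38: 1
22: 0
39: 0
Sum: 1 + 6 + 0 + 1 + 0 + 1 + 1 + 1 + 0 + 0 = 11

11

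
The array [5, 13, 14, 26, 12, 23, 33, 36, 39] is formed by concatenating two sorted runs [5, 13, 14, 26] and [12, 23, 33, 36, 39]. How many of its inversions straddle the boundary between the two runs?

There are 4 cross-inversions.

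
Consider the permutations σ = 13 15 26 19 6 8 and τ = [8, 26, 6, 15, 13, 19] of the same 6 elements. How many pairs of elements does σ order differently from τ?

Assign each item its position (1..6) in the first ordering, then rewrite the second ordering as that position sequence:
positions: 13→1, 15→2, 26→3, 19→4, 6→5, 8→6
second ordering as positions: [6, 3, 5, 2, 1, 4]
Discordant pairs = inversions in this position sequence.
6: 3, 5, 2, 1, 4 → 5
3: 2, 1 → 2
5: 2, 1, 4 → 3
2: 1 → 1
1: 0
4: 0
Total: 5 + 2 + 3 + 1 + 0 + 0 = 11

There are 11 discordant pairs.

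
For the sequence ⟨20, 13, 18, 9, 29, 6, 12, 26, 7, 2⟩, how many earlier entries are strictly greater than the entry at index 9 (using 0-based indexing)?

9 such elements

The element at index 9 is 2.
Elements before it: 20, 13, 18, 9, 29, 6, 12, 26, 7
Those larger than 2: 20, 13, 18, 9, 29, 6, 12, 26, 7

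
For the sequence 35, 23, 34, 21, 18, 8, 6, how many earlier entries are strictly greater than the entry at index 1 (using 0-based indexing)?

1 such element

The element at index 1 is 23.
Elements before it: 35
Those larger than 23: 35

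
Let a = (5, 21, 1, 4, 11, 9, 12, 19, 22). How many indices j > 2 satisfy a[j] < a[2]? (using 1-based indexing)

The element at index 2 is 21.
Elements after it: 1, 4, 11, 9, 12, 19, 22
Those smaller than 21: 1, 4, 11, 9, 12, 19

6 such elements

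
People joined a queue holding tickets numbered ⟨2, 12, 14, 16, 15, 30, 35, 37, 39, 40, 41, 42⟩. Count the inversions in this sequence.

1

Sweep left to right; for each value list the smaller values that follow it:
2 → none → 0
12 → none → 0
14 → none → 0
16 → 15 → 1
15 → none → 0
30 → none → 0
35 → none → 0
37 → none → 0
39 → none → 0
40 → none → 0
41 → none → 0
42 → none → 0
Sum: 0 + 0 + 0 + 1 + 0 + 0 + 0 + 0 + 0 + 0 + 0 + 0 = 1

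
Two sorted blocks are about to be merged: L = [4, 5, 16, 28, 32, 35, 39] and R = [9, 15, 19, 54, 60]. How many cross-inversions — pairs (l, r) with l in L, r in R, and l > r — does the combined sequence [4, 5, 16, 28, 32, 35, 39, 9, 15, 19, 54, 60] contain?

For each element r of the right run, count left-run elements greater than r:
r = 9: 16, 28, 32, 35, 39 → 5
r = 15: 16, 28, 32, 35, 39 → 5
r = 19: 28, 32, 35, 39 → 4
r = 54: none → 0
r = 60: none → 0
Cross-inversions: 5 + 5 + 4 + 0 + 0 = 14

14 cross-inversions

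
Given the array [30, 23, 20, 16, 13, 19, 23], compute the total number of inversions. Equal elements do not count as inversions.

Element-by-element contributions:
30 → 23, 20, 16, 13, 19, 23 → 6
23 → 20, 16, 13, 19 → 4
20 → 16, 13, 19 → 3
16 → 13 → 1
13 → none → 0
19 → none → 0
23 → none → 0
Sum: 6 + 4 + 3 + 1 + 0 + 0 + 0 = 14

14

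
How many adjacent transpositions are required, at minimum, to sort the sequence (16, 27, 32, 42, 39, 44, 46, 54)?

Each adjacent swap fixes exactly one inversion, so the minimum swap count equals the number of inversions.
Count inversions — for each element, later elements that are smaller:
16: none → 0
27: none → 0
32: none → 0
42: 39 → 1
39: none → 0
44: none → 0
46: none → 0
54: none → 0
Total inversions: 0 + 0 + 0 + 1 + 0 + 0 + 0 + 0 = 1

1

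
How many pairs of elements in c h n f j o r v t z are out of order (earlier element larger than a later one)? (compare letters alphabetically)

Out-of-order pairs: 4

For each element, count later entries that are smaller:
c → none → 0
h → f → 1
n → f, j → 2
f → none → 0
j → none → 0
o → none → 0
r → none → 0
v → t → 1
t → none → 0
z → none → 0
Sum: 0 + 1 + 2 + 0 + 0 + 0 + 0 + 1 + 0 + 0 = 4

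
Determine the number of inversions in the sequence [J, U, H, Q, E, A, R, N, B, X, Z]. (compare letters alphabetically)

For each element, count later entries that are smaller:
J: 4
U: 7
H: 3
Q: 4
E: 2
A: 0
R: 2
N: 1
B: 0
X: 0
Z: 0
Sum: 4 + 7 + 3 + 4 + 2 + 0 + 2 + 1 + 0 + 0 + 0 = 23

23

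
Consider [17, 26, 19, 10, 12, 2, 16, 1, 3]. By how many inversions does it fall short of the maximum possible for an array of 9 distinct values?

Maximum inversions for 9 distinct elements is C(9, 2) = 9·8/2 = 36.
Current inversions — for each element, count later smaller elements:
17: 6
26: 7
19: 6
10: 3
12: 3
2: 1
16: 2
1: 0
3: 0
Current total: 6 + 7 + 6 + 3 + 3 + 1 + 2 + 0 + 0 = 28
Shortfall: 36 − 28 = 8

8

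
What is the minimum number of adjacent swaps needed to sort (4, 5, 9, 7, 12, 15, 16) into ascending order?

Minimum adjacent swaps = number of inversions (each swap of adjacent out-of-order elements removes one inversion and no swap can remove more).
Count inversions — for each element, later elements that are smaller:
4: none → 0
5: none → 0
9: 7 → 1
7: none → 0
12: none → 0
15: none → 0
16: none → 0
Total inversions: 0 + 0 + 1 + 0 + 0 + 0 + 0 = 1

1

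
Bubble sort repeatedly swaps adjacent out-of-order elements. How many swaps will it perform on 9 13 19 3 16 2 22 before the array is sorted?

Minimum adjacent swaps = number of inversions (each swap of adjacent out-of-order elements removes one inversion and no swap can remove more).
Count inversions — for each element, later elements that are smaller:
9: 3, 2 → 2
13: 3, 2 → 2
19: 3, 16, 2 → 3
3: 2 → 1
16: 2 → 1
2: none → 0
22: none → 0
Total inversions: 2 + 2 + 3 + 1 + 1 + 0 + 0 = 9

9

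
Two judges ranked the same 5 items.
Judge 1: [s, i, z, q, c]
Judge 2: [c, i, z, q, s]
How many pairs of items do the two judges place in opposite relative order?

Discordant pairs: 7

Assign each item its position (1..5) in the first ordering, then rewrite the second ordering as that position sequence:
positions: s→1, i→2, z→3, q→4, c→5
second ordering as positions: [5, 2, 3, 4, 1]
Discordant pairs = inversions in this position sequence.
5: 2, 3, 4, 1 → 4
2: 1 → 1
3: 1 → 1
4: 1 → 1
1: 0
Total: 4 + 1 + 1 + 1 + 0 = 7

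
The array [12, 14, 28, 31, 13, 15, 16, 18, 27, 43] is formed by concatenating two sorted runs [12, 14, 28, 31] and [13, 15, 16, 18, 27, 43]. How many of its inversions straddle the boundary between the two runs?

Take each right-half value and tally the left-half values above it:
r = 13: 14, 28, 31 → 3
r = 15: 28, 31 → 2
r = 16: 28, 31 → 2
r = 18: 28, 31 → 2
r = 27: 28, 31 → 2
r = 43: none → 0
Cross-inversions: 3 + 2 + 2 + 2 + 2 + 0 = 11

11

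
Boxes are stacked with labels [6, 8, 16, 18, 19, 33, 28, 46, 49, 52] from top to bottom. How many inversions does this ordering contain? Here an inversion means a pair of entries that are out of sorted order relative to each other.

1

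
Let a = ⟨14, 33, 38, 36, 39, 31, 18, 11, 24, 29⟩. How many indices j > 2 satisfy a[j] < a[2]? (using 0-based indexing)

6 such elements

The element at index 2 is 38.
Elements after it: 36, 39, 31, 18, 11, 24, 29
Those smaller than 38: 36, 31, 18, 11, 24, 29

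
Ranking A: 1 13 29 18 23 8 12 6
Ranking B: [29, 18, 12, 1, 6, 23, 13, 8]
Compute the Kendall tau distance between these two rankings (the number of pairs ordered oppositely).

Assign each item its position (1..8) in the first ordering, then rewrite the second ordering as that position sequence:
positions: 1→1, 13→2, 29→3, 18→4, 23→5, 8→6, 12→7, 6→8
second ordering as positions: [3, 4, 7, 1, 8, 5, 2, 6]
Discordant pairs = inversions in this position sequence.
3: 1, 2 → 2
4: 1, 2 → 2
7: 1, 5, 2, 6 → 4
1: 0
8: 5, 2, 6 → 3
5: 2 → 1
2: 0
6: 0
Total: 2 + 2 + 4 + 0 + 3 + 1 + 0 + 0 = 12

There are 12 discordant pairs.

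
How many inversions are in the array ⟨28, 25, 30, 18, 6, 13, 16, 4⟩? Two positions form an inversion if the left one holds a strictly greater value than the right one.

Sweep left to right; for each value list the smaller values that follow it:
28 → 25, 18, 6, 13, 16, 4 → 6
25 → 18, 6, 13, 16, 4 → 5
30 → 18, 6, 13, 16, 4 → 5
18 → 6, 13, 16, 4 → 4
6 → 4 → 1
13 → 4 → 1
16 → 4 → 1
4 → none → 0
Sum: 6 + 5 + 5 + 4 + 1 + 1 + 1 + 0 = 23

Out-of-order pairs: 23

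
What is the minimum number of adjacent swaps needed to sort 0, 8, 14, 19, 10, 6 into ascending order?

Each adjacent swap fixes exactly one inversion, so the minimum swap count equals the number of inversions.
Count inversions — for each element, later elements that are smaller:
0: none → 0
8: 6 → 1
14: 10, 6 → 2
19: 10, 6 → 2
10: 6 → 1
6: none → 0
Total inversions: 0 + 1 + 2 + 2 + 1 + 0 = 6

6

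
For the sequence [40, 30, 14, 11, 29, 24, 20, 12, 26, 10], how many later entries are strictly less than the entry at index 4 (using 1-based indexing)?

1

The element at index 4 is 11.
Elements after it: 29, 24, 20, 12, 26, 10
Those smaller than 11: 10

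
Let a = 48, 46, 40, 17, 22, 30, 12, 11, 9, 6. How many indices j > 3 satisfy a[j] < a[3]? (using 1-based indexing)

7

The element at index 3 is 40.
Elements after it: 17, 22, 30, 12, 11, 9, 6
Those smaller than 40: 17, 22, 30, 12, 11, 9, 6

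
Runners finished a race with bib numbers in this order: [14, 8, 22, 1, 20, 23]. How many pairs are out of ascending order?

Inversions: 5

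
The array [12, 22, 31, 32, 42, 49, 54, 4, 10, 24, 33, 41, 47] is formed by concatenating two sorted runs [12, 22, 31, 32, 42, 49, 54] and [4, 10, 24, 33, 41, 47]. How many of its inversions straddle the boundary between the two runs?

Take each right-half value and tally the left-half values above it:
r = 4: 12, 22, 31, 32, 42, 49, 54 → 7
r = 10: 12, 22, 31, 32, 42, 49, 54 → 7
r = 24: 31, 32, 42, 49, 54 → 5
r = 33: 42, 49, 54 → 3
r = 41: 42, 49, 54 → 3
r = 47: 49, 54 → 2
Cross-inversions: 7 + 7 + 5 + 3 + 3 + 2 = 27

Split inversions: 27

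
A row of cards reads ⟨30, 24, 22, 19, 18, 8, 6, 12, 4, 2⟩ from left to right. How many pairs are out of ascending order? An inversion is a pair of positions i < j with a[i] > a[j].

Count, for each position, how many later elements it exceeds:
30: 9
24: 8
22: 7
19: 6
18: 5
8: 3
6: 2
12: 2
4: 1
2: 0
Sum: 9 + 8 + 7 + 6 + 5 + 3 + 2 + 2 + 1 + 0 = 43

43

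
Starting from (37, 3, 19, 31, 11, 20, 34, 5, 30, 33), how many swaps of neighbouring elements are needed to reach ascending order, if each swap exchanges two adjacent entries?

Minimum adjacent swaps = number of inversions (each swap of adjacent out-of-order elements removes one inversion and no swap can remove more).
Count inversions — for each element, later elements that are smaller:
37: 3, 19, 31, 11, 20, 34, 5, 30, 33 → 9
3: none → 0
19: 11, 5 → 2
31: 11, 20, 5, 30 → 4
11: 5 → 1
20: 5 → 1
34: 5, 30, 33 → 3
5: none → 0
30: none → 0
33: none → 0
Total inversions: 9 + 0 + 2 + 4 + 1 + 1 + 3 + 0 + 0 + 0 = 20

20 adjacent swaps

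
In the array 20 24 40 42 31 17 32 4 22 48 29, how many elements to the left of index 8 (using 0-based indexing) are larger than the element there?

The element at index 8 is 22.
Elements before it: 20, 24, 40, 42, 31, 17, 32, 4
Those larger than 22: 24, 40, 42, 31, 32

5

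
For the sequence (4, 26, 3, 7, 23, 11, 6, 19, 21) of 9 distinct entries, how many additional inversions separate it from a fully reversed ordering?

Maximum inversions for 9 distinct elements is C(9, 2) = 9·8/2 = 36.
Current inversions — for each element, count later smaller elements:
4: 1
26: 7
3: 0
7: 1
23: 4
11: 1
6: 0
19: 0
21: 0
Current total: 1 + 7 + 0 + 1 + 4 + 1 + 0 + 0 + 0 = 14
Shortfall: 36 − 14 = 22

22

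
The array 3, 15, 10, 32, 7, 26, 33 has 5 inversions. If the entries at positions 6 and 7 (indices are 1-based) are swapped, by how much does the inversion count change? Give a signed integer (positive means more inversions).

Positions 6 and 7 hold 26 and 33; after swapping, the array is [3, 15, 10, 32, 7, 33, 26].
Element-by-element contributions:
3 → none → 0
15 → 10, 7 → 2
10 → 7 → 1
32 → 7, 26 → 2
7 → none → 0
33 → 26 → 1
26 → none → 0
Sum: 0 + 2 + 1 + 2 + 0 + 1 + 0 = 6
Change: 6 − 5 = +1

+1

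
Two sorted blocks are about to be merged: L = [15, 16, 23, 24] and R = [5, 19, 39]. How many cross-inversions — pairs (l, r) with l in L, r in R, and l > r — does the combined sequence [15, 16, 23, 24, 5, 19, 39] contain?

6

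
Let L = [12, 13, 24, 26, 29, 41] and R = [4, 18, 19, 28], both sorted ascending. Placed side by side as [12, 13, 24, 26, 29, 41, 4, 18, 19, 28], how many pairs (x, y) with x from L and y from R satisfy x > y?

16 cross-inversions

Count, for every r in R, how many entries of L exceed r:
r = 4: 12, 13, 24, 26, 29, 41 → 6
r = 18: 24, 26, 29, 41 → 4
r = 19: 24, 26, 29, 41 → 4
r = 28: 29, 41 → 2
Cross-inversions: 6 + 4 + 4 + 2 = 16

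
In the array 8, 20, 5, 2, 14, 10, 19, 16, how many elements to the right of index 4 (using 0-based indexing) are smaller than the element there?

The element at index 4 is 14.
Elements after it: 10, 19, 16
Those smaller than 14: 10

1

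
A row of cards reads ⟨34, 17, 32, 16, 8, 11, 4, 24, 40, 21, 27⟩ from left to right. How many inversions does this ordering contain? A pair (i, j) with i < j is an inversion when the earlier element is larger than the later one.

28 inversions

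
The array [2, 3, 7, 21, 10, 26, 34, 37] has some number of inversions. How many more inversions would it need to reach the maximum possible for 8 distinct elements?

27 inversions short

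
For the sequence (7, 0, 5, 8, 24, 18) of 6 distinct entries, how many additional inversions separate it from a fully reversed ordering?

Maximum inversions for 6 distinct elements is C(6, 2) = 6·5/2 = 15.
Current inversions — for each element, count later smaller elements:
7: 2
0: 0
5: 0
8: 0
24: 1
18: 0
Current total: 2 + 0 + 0 + 0 + 1 + 0 = 3
Shortfall: 15 − 3 = 12

12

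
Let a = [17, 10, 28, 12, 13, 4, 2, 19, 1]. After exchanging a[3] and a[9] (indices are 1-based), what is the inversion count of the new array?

Positions 3 and 9 hold 28 and 1; after swapping, the array is [17, 10, 1, 12, 13, 4, 2, 19, 28].
For each element, count later entries that are smaller:
17 → 10, 1, 12, 13, 4, 2 → 6
10 → 1, 4, 2 → 3
1 → none → 0
12 → 4, 2 → 2
13 → 4, 2 → 2
4 → 2 → 1
2 → none → 0
19 → none → 0
28 → none → 0
Sum: 6 + 3 + 0 + 2 + 2 + 1 + 0 + 0 + 0 = 14

14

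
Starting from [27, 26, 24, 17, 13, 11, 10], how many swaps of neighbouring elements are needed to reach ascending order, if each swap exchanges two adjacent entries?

21

Each adjacent swap fixes exactly one inversion, so the minimum swap count equals the number of inversions.
Count inversions — for each element, later elements that are smaller:
27: 26, 24, 17, 13, 11, 10 → 6
26: 24, 17, 13, 11, 10 → 5
24: 17, 13, 11, 10 → 4
17: 13, 11, 10 → 3
13: 11, 10 → 2
11: 10 → 1
10: none → 0
Total inversions: 6 + 5 + 4 + 3 + 2 + 1 + 0 = 21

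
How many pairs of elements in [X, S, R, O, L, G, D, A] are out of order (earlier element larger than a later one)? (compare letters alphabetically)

For each element, count later entries that are smaller:
X → S, R, O, L, G, D, A → 7
S → R, O, L, G, D, A → 6
R → O, L, G, D, A → 5
O → L, G, D, A → 4
L → G, D, A → 3
G → D, A → 2
D → A → 1
A → none → 0
Sum: 7 + 6 + 5 + 4 + 3 + 2 + 1 + 0 = 28

28 inversions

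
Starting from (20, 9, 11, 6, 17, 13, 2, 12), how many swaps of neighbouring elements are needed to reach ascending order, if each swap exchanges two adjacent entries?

Minimum adjacent swaps = number of inversions (each swap of adjacent out-of-order elements removes one inversion and no swap can remove more).
Count inversions — for each element, later elements that are smaller:
20: 9, 11, 6, 17, 13, 2, 12 → 7
9: 6, 2 → 2
11: 6, 2 → 2
6: 2 → 1
17: 13, 2, 12 → 3
13: 2, 12 → 2
2: none → 0
12: none → 0
Total inversions: 7 + 2 + 2 + 1 + 3 + 2 + 0 + 0 = 17

17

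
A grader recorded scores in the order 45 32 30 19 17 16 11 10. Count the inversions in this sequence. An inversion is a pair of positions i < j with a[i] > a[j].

Element-by-element contributions:
45 → 32, 30, 19, 17, 16, 11, 10 → 7
32 → 30, 19, 17, 16, 11, 10 → 6
30 → 19, 17, 16, 11, 10 → 5
19 → 17, 16, 11, 10 → 4
17 → 16, 11, 10 → 3
16 → 11, 10 → 2
11 → 10 → 1
10 → none → 0
Sum: 7 + 6 + 5 + 4 + 3 + 2 + 1 + 0 = 28

28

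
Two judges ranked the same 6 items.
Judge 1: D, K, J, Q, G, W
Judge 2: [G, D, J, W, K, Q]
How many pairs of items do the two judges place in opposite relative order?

7

Assign each item its position (1..6) in the first ordering, then rewrite the second ordering as that position sequence:
positions: D→1, K→2, J→3, Q→4, G→5, W→6
second ordering as positions: [5, 1, 3, 6, 2, 4]
Discordant pairs = inversions in this position sequence.
5: 1, 3, 2, 4 → 4
1: 0
3: 2 → 1
6: 2, 4 → 2
2: 0
4: 0
Total: 4 + 0 + 1 + 2 + 0 + 0 = 7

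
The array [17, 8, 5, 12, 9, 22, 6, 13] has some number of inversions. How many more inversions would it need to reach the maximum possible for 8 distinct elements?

15 inversions short

Maximum inversions for 8 distinct elements is C(8, 2) = 8·7/2 = 28.
Current inversions — for each element, count later smaller elements:
17: 6
8: 2
5: 0
12: 2
9: 1
22: 2
6: 0
13: 0
Current total: 6 + 2 + 0 + 2 + 1 + 2 + 0 + 0 = 13
Shortfall: 28 − 13 = 15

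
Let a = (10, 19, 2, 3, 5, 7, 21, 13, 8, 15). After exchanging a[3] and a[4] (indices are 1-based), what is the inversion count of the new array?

Inversions: 17

Positions 3 and 4 hold 2 and 3; after swapping, the array is [10, 19, 3, 2, 5, 7, 21, 13, 8, 15].
Element-by-element contributions:
10: 5
19: 7
3: 1
2: 0
5: 0
7: 0
21: 3
13: 1
8: 0
15: 0
Sum: 5 + 7 + 1 + 0 + 0 + 0 + 3 + 1 + 0 + 0 = 17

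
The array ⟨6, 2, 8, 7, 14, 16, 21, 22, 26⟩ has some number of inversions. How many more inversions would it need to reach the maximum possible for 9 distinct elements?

Maximum inversions for 9 distinct elements is C(9, 2) = 9·8/2 = 36.
Current inversions — for each element, count later smaller elements:
6: 1
2: 0
8: 1
7: 0
14: 0
16: 0
21: 0
22: 0
26: 0
Current total: 1 + 0 + 1 + 0 + 0 + 0 + 0 + 0 + 0 = 2
Shortfall: 36 − 2 = 34

34 inversions short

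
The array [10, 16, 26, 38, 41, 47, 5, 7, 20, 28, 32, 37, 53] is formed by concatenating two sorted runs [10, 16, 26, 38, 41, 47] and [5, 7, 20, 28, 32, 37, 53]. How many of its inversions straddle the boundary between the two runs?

25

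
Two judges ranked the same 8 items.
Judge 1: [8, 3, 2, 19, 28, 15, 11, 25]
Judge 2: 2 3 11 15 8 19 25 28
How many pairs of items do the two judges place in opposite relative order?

11

Assign each item its position (1..8) in the first ordering, then rewrite the second ordering as that position sequence:
positions: 8→1, 3→2, 2→3, 19→4, 28→5, 15→6, 11→7, 25→8
second ordering as positions: [3, 2, 7, 6, 1, 4, 8, 5]
Discordant pairs = inversions in this position sequence.
3: 2, 1 → 2
2: 1 → 1
7: 6, 1, 4, 5 → 4
6: 1, 4, 5 → 3
1: 0
4: 0
8: 5 → 1
5: 0
Total: 2 + 1 + 4 + 3 + 0 + 0 + 1 + 0 = 11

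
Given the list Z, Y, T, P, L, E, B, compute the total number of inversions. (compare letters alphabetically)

Element-by-element contributions:
Z: 6
Y: 5
T: 4
P: 3
L: 2
E: 1
B: 0
Sum: 6 + 5 + 4 + 3 + 2 + 1 + 0 = 21

21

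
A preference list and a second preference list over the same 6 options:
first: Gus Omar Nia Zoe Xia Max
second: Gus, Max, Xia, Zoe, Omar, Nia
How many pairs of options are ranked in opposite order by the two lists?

9

Assign each item its position (1..6) in the first ordering, then rewrite the second ordering as that position sequence:
positions: Gus→1, Omar→2, Nia→3, Zoe→4, Xia→5, Max→6
second ordering as positions: [1, 6, 5, 4, 2, 3]
Discordant pairs = inversions in this position sequence.
1: 0
6: 5, 4, 2, 3 → 4
5: 4, 2, 3 → 3
4: 2, 3 → 2
2: 0
3: 0
Total: 0 + 4 + 3 + 2 + 0 + 0 = 9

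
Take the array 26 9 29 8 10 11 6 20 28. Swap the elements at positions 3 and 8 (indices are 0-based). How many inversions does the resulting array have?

Inversions: 24

Positions 3 and 8 hold 8 and 28; after swapping, the array is [26, 9, 29, 28, 10, 11, 6, 20, 8].
Element-by-element contributions:
26 → 9, 10, 11, 6, 20, 8 → 6
9 → 6, 8 → 2
29 → 28, 10, 11, 6, 20, 8 → 6
28 → 10, 11, 6, 20, 8 → 5
10 → 6, 8 → 2
11 → 6, 8 → 2
6 → none → 0
20 → 8 → 1
8 → none → 0
Sum: 6 + 2 + 6 + 5 + 2 + 2 + 0 + 1 + 0 = 24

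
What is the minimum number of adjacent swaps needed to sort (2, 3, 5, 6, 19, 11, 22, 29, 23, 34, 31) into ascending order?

The minimum number of adjacent swaps to sort an array equals its inversion count, since every such swap removes exactly one inversion.
Count inversions — for each element, later elements that are smaller:
2: none → 0
3: none → 0
5: none → 0
6: none → 0
19: 11 → 1
11: none → 0
22: none → 0
29: 23 → 1
23: none → 0
34: 31 → 1
31: none → 0
Total inversions: 0 + 0 + 0 + 0 + 1 + 0 + 0 + 1 + 0 + 1 + 0 = 3

3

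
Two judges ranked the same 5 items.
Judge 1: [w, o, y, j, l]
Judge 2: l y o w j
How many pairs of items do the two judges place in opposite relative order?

Discordant pairs: 7

Assign each item its position (1..5) in the first ordering, then rewrite the second ordering as that position sequence:
positions: w→1, o→2, y→3, j→4, l→5
second ordering as positions: [5, 3, 2, 1, 4]
Discordant pairs = inversions in this position sequence.
5: 3, 2, 1, 4 → 4
3: 2, 1 → 2
2: 1 → 1
1: 0
4: 0
Total: 4 + 2 + 1 + 0 + 0 = 7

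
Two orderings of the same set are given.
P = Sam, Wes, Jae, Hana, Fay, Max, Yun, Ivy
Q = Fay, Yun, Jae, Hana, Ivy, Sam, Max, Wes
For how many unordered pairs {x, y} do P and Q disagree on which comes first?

There are 17 disagreeing pairs.

Assign each item its position (1..8) in the first ordering, then rewrite the second ordering as that position sequence:
positions: Sam→1, Wes→2, Jae→3, Hana→4, Fay→5, Max→6, Yun→7, Ivy→8
second ordering as positions: [5, 7, 3, 4, 8, 1, 6, 2]
Discordant pairs = inversions in this position sequence.
5: 3, 4, 1, 2 → 4
7: 3, 4, 1, 6, 2 → 5
3: 1, 2 → 2
4: 1, 2 → 2
8: 1, 6, 2 → 3
1: 0
6: 2 → 1
2: 0
Total: 4 + 5 + 2 + 2 + 3 + 0 + 1 + 0 = 17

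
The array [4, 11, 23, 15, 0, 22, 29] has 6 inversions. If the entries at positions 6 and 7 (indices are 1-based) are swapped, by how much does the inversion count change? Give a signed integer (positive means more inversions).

+1

Positions 6 and 7 hold 22 and 29; after swapping, the array is [4, 11, 23, 15, 0, 29, 22].
Count, for each position, how many later elements it exceeds:
4: 1
11: 1
23: 3
15: 1
0: 0
29: 1
22: 0
Sum: 1 + 1 + 3 + 1 + 0 + 1 + 0 = 7
Change: 7 − 6 = +1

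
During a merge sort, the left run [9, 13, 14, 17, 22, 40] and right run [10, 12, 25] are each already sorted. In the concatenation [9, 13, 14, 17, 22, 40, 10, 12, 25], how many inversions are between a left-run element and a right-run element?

Take each right-half value and tally the left-half values above it:
r = 10: 13, 14, 17, 22, 40 → 5
r = 12: 13, 14, 17, 22, 40 → 5
r = 25: 40 → 1
Cross-inversions: 5 + 5 + 1 = 11

11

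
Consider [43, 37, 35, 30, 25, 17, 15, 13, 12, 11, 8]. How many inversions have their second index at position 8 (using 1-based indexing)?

7 such elements

The element at index 8 is 13.
Elements before it: 43, 37, 35, 30, 25, 17, 15
Those larger than 13: 43, 37, 35, 30, 25, 17, 15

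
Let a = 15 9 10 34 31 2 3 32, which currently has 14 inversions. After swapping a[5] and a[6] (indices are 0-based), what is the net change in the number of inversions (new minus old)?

Positions 5 and 6 hold 2 and 3; after swapping, the array is [15, 9, 10, 34, 31, 3, 2, 32].
For each element, count later entries that are smaller:
15 → 9, 10, 3, 2 → 4
9 → 3, 2 → 2
10 → 3, 2 → 2
34 → 31, 3, 2, 32 → 4
31 → 3, 2 → 2
3 → 2 → 1
2 → none → 0
32 → none → 0
Sum: 4 + 2 + 2 + 4 + 2 + 1 + 0 + 0 = 15
Change: 15 − 14 = +1

+1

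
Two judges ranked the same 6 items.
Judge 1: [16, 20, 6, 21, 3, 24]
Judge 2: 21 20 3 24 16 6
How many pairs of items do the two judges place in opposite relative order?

Assign each item its position (1..6) in the first ordering, then rewrite the second ordering as that position sequence:
positions: 16→1, 20→2, 6→3, 21→4, 3→5, 24→6
second ordering as positions: [4, 2, 5, 6, 1, 3]
Discordant pairs = inversions in this position sequence.
4: 2, 1, 3 → 3
2: 1 → 1
5: 1, 3 → 2
6: 1, 3 → 2
1: 0
3: 0
Total: 3 + 1 + 2 + 2 + 0 + 0 = 8

8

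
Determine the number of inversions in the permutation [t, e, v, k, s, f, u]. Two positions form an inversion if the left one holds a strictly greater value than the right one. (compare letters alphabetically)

Sweep left to right; for each value list the smaller values that follow it:
t → e, k, s, f → 4
e → none → 0
v → k, s, f, u → 4
k → f → 1
s → f → 1
f → none → 0
u → none → 0
Sum: 4 + 0 + 4 + 1 + 1 + 0 + 0 = 10

10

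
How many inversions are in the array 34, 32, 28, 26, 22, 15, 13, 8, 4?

36

For each element, count later entries that are smaller:
34: 8
32: 7
28: 6
26: 5
22: 4
15: 3
13: 2
8: 1
4: 0
Sum: 8 + 7 + 6 + 5 + 4 + 3 + 2 + 1 + 0 = 36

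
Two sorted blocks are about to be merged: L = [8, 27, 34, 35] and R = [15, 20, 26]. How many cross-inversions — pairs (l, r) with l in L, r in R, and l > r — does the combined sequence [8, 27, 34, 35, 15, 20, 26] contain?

9

Count, for every r in R, how many entries of L exceed r:
r = 15: 27, 34, 35 → 3
r = 20: 27, 34, 35 → 3
r = 26: 27, 34, 35 → 3
Cross-inversions: 3 + 3 + 3 = 9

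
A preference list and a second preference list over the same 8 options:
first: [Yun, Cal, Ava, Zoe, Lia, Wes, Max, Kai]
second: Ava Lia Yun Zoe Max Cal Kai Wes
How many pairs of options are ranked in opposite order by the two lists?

Assign each item its position (1..8) in the first ordering, then rewrite the second ordering as that position sequence:
positions: Yun→1, Cal→2, Ava→3, Zoe→4, Lia→5, Wes→6, Max→7, Kai→8
second ordering as positions: [3, 5, 1, 4, 7, 2, 8, 6]
Discordant pairs = inversions in this position sequence.
3: 1, 2 → 2
5: 1, 4, 2 → 3
1: 0
4: 2 → 1
7: 2, 6 → 2
2: 0
8: 6 → 1
6: 0
Total: 2 + 3 + 0 + 1 + 2 + 0 + 1 + 0 = 9

There are 9 pairs.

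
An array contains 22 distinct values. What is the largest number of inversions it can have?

A reversed (strictly descending) arrangement makes every pair an inversion, giving C(22, 2) inversions.
C(22, 2) = 22·21/2 = 231

231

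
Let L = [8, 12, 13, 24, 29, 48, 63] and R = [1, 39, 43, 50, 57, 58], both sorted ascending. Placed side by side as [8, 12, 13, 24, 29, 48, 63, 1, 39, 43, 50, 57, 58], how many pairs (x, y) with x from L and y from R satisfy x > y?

14 split inversions

Take each right-half value and tally the left-half values above it:
r = 1: 8, 12, 13, 24, 29, 48, 63 → 7
r = 39: 48, 63 → 2
r = 43: 48, 63 → 2
r = 50: 63 → 1
r = 57: 63 → 1
r = 58: 63 → 1
Cross-inversions: 7 + 2 + 2 + 1 + 1 + 1 = 14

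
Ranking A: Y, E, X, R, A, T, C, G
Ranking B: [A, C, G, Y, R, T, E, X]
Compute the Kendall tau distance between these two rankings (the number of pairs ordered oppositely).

18 discordant pairs

Assign each item its position (1..8) in the first ordering, then rewrite the second ordering as that position sequence:
positions: Y→1, E→2, X→3, R→4, A→5, T→6, C→7, G→8
second ordering as positions: [5, 7, 8, 1, 4, 6, 2, 3]
Discordant pairs = inversions in this position sequence.
5: 1, 4, 2, 3 → 4
7: 1, 4, 6, 2, 3 → 5
8: 1, 4, 6, 2, 3 → 5
1: 0
4: 2, 3 → 2
6: 2, 3 → 2
2: 0
3: 0
Total: 4 + 5 + 5 + 0 + 2 + 2 + 0 + 0 = 18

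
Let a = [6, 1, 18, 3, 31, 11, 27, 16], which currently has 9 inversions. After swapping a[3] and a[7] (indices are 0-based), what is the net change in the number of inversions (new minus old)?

Positions 3 and 7 hold 3 and 16; after swapping, the array is [6, 1, 18, 16, 31, 11, 27, 3].
Sweep left to right; for each value list the smaller values that follow it:
6: 2
1: 0
18: 3
16: 2
31: 3
11: 1
27: 1
3: 0
Sum: 2 + 0 + 3 + 2 + 3 + 1 + 1 + 0 = 12
Change: 12 − 9 = +3

+3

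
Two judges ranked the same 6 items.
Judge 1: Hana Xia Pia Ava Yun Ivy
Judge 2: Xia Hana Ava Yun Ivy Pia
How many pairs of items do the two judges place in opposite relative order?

4

Assign each item its position (1..6) in the first ordering, then rewrite the second ordering as that position sequence:
positions: Hana→1, Xia→2, Pia→3, Ava→4, Yun→5, Ivy→6
second ordering as positions: [2, 1, 4, 5, 6, 3]
Discordant pairs = inversions in this position sequence.
2: 1 → 1
1: 0
4: 3 → 1
5: 3 → 1
6: 3 → 1
3: 0
Total: 1 + 0 + 1 + 1 + 1 + 0 = 4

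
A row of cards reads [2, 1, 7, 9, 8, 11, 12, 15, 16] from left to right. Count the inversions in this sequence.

2

Count, for each position, how many later elements it exceeds:
2 → 1 → 1
1 → none → 0
7 → none → 0
9 → 8 → 1
8 → none → 0
11 → none → 0
12 → none → 0
15 → none → 0
16 → none → 0
Sum: 1 + 0 + 0 + 1 + 0 + 0 + 0 + 0 + 0 = 2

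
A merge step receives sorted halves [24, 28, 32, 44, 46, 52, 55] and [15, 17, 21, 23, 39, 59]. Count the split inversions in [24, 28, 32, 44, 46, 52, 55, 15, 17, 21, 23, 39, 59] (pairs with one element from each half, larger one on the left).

32 split inversions

Count, for every r in R, how many entries of L exceed r:
r = 15: 24, 28, 32, 44, 46, 52, 55 → 7
r = 17: 24, 28, 32, 44, 46, 52, 55 → 7
r = 21: 24, 28, 32, 44, 46, 52, 55 → 7
r = 23: 24, 28, 32, 44, 46, 52, 55 → 7
r = 39: 44, 46, 52, 55 → 4
r = 59: none → 0
Cross-inversions: 7 + 7 + 7 + 7 + 4 + 0 = 32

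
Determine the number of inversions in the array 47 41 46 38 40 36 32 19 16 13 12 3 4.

75 inversions

For each element, count later entries that are smaller:
47 → 41, 46, 38, 40, 36, 32, 19, 16, 13, 12, 3, 4 → 12
41 → 38, 40, 36, 32, 19, 16, 13, 12, 3, 4 → 10
46 → 38, 40, 36, 32, 19, 16, 13, 12, 3, 4 → 10
38 → 36, 32, 19, 16, 13, 12, 3, 4 → 8
40 → 36, 32, 19, 16, 13, 12, 3, 4 → 8
36 → 32, 19, 16, 13, 12, 3, 4 → 7
32 → 19, 16, 13, 12, 3, 4 → 6
19 → 16, 13, 12, 3, 4 → 5
16 → 13, 12, 3, 4 → 4
13 → 12, 3, 4 → 3
12 → 3, 4 → 2
3 → none → 0
4 → none → 0
Sum: 12 + 10 + 10 + 8 + 8 + 7 + 6 + 5 + 4 + 3 + 2 + 0 + 0 = 75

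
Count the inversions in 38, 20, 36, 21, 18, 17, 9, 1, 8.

Count, for each position, how many later elements it exceeds:
38 → 20, 36, 21, 18, 17, 9, 1, 8 → 8
20 → 18, 17, 9, 1, 8 → 5
36 → 21, 18, 17, 9, 1, 8 → 6
21 → 18, 17, 9, 1, 8 → 5
18 → 17, 9, 1, 8 → 4
17 → 9, 1, 8 → 3
9 → 1, 8 → 2
1 → none → 0
8 → none → 0
Sum: 8 + 5 + 6 + 5 + 4 + 3 + 2 + 0 + 0 = 33

33 out-of-order pairs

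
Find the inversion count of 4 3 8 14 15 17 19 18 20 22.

2

Element-by-element contributions:
4: 1
3: 0
8: 0
14: 0
15: 0
17: 0
19: 1
18: 0
20: 0
22: 0
Sum: 1 + 0 + 0 + 0 + 0 + 0 + 1 + 0 + 0 + 0 = 2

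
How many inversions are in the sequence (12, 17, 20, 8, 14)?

5

Listing every pair i<j with a[i]>a[j] (using 0-based positions):
(0,3): 12 > 8
(1,3): 17 > 8
(1,4): 17 > 14
(2,3): 20 > 8
(2,4): 20 > 14
That's 5 pairs.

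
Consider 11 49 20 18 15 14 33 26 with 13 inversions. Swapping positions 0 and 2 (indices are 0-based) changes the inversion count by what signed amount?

+1

Positions 0 and 2 hold 11 and 20; after swapping, the array is [20, 49, 11, 18, 15, 14, 33, 26].
Count, for each position, how many later elements it exceeds:
20: 4
49: 6
11: 0
18: 2
15: 1
14: 0
33: 1
26: 0
Sum: 4 + 6 + 0 + 2 + 1 + 0 + 1 + 0 = 14
Change: 14 − 13 = +1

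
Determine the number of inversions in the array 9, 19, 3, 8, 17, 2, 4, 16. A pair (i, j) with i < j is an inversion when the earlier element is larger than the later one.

Inversions: 16

Sweep left to right; for each value list the smaller values that follow it:
9 → 3, 8, 2, 4 → 4
19 → 3, 8, 17, 2, 4, 16 → 6
3 → 2 → 1
8 → 2, 4 → 2
17 → 2, 4, 16 → 3
2 → none → 0
4 → none → 0
16 → none → 0
Sum: 4 + 6 + 1 + 2 + 3 + 0 + 0 + 0 = 16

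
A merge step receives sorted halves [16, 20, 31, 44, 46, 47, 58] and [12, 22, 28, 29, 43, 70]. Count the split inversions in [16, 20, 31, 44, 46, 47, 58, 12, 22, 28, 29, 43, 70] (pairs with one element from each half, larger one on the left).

26 split inversions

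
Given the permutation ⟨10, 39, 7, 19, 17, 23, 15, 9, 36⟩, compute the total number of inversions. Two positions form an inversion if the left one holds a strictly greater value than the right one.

17 inversions

Sweep left to right; for each value list the smaller values that follow it:
10: 2
39: 7
7: 0
19: 3
17: 2
23: 2
15: 1
9: 0
36: 0
Sum: 2 + 7 + 0 + 3 + 2 + 2 + 1 + 0 + 0 = 17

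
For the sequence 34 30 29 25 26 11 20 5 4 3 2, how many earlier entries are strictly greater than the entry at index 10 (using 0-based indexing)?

The element at index 10 is 2.
Elements before it: 34, 30, 29, 25, 26, 11, 20, 5, 4, 3
Those larger than 2: 34, 30, 29, 25, 26, 11, 20, 5, 4, 3

10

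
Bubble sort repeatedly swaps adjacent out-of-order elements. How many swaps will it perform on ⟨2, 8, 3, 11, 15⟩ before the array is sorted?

Minimum adjacent swaps = number of inversions (each swap of adjacent out-of-order elements removes one inversion and no swap can remove more).
Count inversions — for each element, later elements that are smaller:
2: none → 0
8: 3 → 1
3: none → 0
11: none → 0
15: none → 0
Total inversions: 0 + 1 + 0 + 0 + 0 = 1

1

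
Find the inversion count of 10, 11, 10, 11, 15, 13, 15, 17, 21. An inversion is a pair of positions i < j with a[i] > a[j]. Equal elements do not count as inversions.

Element-by-element contributions:
10 → none → 0
11 → 10 → 1
10 → none → 0
11 → none → 0
15 → 13 → 1
13 → none → 0
15 → none → 0
17 → none → 0
21 → none → 0
Sum: 0 + 1 + 0 + 0 + 1 + 0 + 0 + 0 + 0 = 2

Inversions: 2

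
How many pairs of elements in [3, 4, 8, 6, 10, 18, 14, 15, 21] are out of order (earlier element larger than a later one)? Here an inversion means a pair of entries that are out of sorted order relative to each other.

Count, for each position, how many later elements it exceeds:
3 → none → 0
4 → none → 0
8 → 6 → 1
6 → none → 0
10 → none → 0
18 → 14, 15 → 2
14 → none → 0
15 → none → 0
21 → none → 0
Sum: 0 + 0 + 1 + 0 + 0 + 2 + 0 + 0 + 0 = 3

3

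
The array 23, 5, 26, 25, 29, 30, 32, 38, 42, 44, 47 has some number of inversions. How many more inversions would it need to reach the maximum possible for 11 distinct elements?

53

Maximum inversions for 11 distinct elements is C(11, 2) = 11·10/2 = 55.
Current inversions — for each element, count later smaller elements:
23: 1
5: 0
26: 1
25: 0
29: 0
30: 0
32: 0
38: 0
42: 0
44: 0
47: 0
Current total: 1 + 0 + 1 + 0 + 0 + 0 + 0 + 0 + 0 + 0 + 0 = 2
Shortfall: 55 − 2 = 53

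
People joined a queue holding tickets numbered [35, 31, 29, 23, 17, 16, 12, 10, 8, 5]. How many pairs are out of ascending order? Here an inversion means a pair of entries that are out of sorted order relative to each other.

Element-by-element contributions:
35 → 31, 29, 23, 17, 16, 12, 10, 8, 5 → 9
31 → 29, 23, 17, 16, 12, 10, 8, 5 → 8
29 → 23, 17, 16, 12, 10, 8, 5 → 7
23 → 17, 16, 12, 10, 8, 5 → 6
17 → 16, 12, 10, 8, 5 → 5
16 → 12, 10, 8, 5 → 4
12 → 10, 8, 5 → 3
10 → 8, 5 → 2
8 → 5 → 1
5 → none → 0
Sum: 9 + 8 + 7 + 6 + 5 + 4 + 3 + 2 + 1 + 0 = 45

45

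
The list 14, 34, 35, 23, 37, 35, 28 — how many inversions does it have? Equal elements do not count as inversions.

Count, for each position, how many later elements it exceeds:
14 → none → 0
34 → 23, 28 → 2
35 → 23, 28 → 2
23 → none → 0
37 → 35, 28 → 2
35 → 28 → 1
28 → none → 0
Sum: 0 + 2 + 2 + 0 + 2 + 1 + 0 = 7

There are 7 inversions.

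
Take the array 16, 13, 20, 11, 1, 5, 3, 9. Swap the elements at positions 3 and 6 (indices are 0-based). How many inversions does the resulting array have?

Inversions: 18

Positions 3 and 6 hold 11 and 3; after swapping, the array is [16, 13, 20, 3, 1, 5, 11, 9].
Element-by-element contributions:
16 → 13, 3, 1, 5, 11, 9 → 6
13 → 3, 1, 5, 11, 9 → 5
20 → 3, 1, 5, 11, 9 → 5
3 → 1 → 1
1 → none → 0
5 → none → 0
11 → 9 → 1
9 → none → 0
Sum: 6 + 5 + 5 + 1 + 0 + 0 + 1 + 0 = 18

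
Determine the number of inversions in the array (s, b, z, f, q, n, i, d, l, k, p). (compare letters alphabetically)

Sweep left to right; for each value list the smaller values that follow it:
s → b, f, q, n, i, d, l, k, p → 9
b → none → 0
z → f, q, n, i, d, l, k, p → 8
f → d → 1
q → n, i, d, l, k, p → 6
n → i, d, l, k → 4
i → d → 1
d → none → 0
l → k → 1
k → none → 0
p → none → 0
Sum: 9 + 0 + 8 + 1 + 6 + 4 + 1 + 0 + 1 + 0 + 0 = 30

30 inversions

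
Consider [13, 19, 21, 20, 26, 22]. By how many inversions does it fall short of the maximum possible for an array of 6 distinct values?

13 inversions short

Maximum inversions for 6 distinct elements is C(6, 2) = 6·5/2 = 15.
Current inversions — for each element, count later smaller elements:
13: 0
19: 0
21: 1
20: 0
26: 1
22: 0
Current total: 0 + 0 + 1 + 0 + 1 + 0 = 2
Shortfall: 15 − 2 = 13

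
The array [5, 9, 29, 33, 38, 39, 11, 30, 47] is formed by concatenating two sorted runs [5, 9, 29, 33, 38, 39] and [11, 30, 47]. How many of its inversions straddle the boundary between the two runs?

7 split inversions

Take each right-half value and tally the left-half values above it:
r = 11: 29, 33, 38, 39 → 4
r = 30: 33, 38, 39 → 3
r = 47: none → 0
Cross-inversions: 4 + 3 + 0 = 7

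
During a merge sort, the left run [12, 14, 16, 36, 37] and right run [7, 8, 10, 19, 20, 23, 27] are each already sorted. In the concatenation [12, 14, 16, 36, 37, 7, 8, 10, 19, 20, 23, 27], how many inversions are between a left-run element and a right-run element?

23 cross-inversions

For each element r of the right run, count left-run elements greater than r:
r = 7: 12, 14, 16, 36, 37 → 5
r = 8: 12, 14, 16, 36, 37 → 5
r = 10: 12, 14, 16, 36, 37 → 5
r = 19: 36, 37 → 2
r = 20: 36, 37 → 2
r = 23: 36, 37 → 2
r = 27: 36, 37 → 2
Cross-inversions: 5 + 5 + 5 + 2 + 2 + 2 + 2 = 23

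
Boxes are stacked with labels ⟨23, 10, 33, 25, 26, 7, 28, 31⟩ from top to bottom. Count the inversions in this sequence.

Sweep left to right; for each value list the smaller values that follow it:
23: 2
10: 1
33: 5
25: 1
26: 1
7: 0
28: 0
31: 0
Sum: 2 + 1 + 5 + 1 + 1 + 0 + 0 + 0 = 10

10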